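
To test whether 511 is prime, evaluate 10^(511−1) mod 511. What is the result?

10^1 ≡ 10 (mod 511)
10^2 ≡ 10^2 = 100 ≡ 100 (mod 511)
10^4 ≡ 100^2 = 10000 ≡ 291 (mod 511)
10^8 ≡ 291^2 = 84681 ≡ 366 (mod 511)
10^16 ≡ 366^2 = 133956 ≡ 74 (mod 511)
10^32 ≡ 74^2 = 5476 ≡ 366 (mod 511)
10^64 ≡ 366^2 = 133956 ≡ 74 (mod 511)
10^128 ≡ 74^2 = 5476 ≡ 366 (mod 511)
10^256 ≡ 366^2 = 133956 ≡ 74 (mod 511)
510 = 256 + 128 + 64 + 32 + 16 + 8 + 4 + 2 in binary powers of 2.
So 10^510 ≡ 74 · 366 · 74 · 366 · 74 · 366 · 291 · 100 ≡ 484 (mod 511).
Since 484 ≠ 1, base 10 is a Fermat witness: 511 is composite.

484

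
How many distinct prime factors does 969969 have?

969969 = 3 · 323323
323323 = 7 · 46189
46189 = 11 · 4199
4199 = 13 · 323
323 = 17 · 19
969969 = 3 · 7 · 11 · 13 · 17 · 19, which has 6 distinct prime factors.

6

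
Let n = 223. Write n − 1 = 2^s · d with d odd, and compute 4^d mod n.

1

223 − 1 = 222 = 2^1 · 111, so d = 111.
4^1 ≡ 4 (mod 223)
4^2 ≡ 4^2 = 16 ≡ 16 (mod 223)
4^4 ≡ 16^2 = 256 ≡ 33 (mod 223)
4^8 ≡ 33^2 = 1089 ≡ 197 (mod 223)
4^16 ≡ 197^2 = 38809 ≡ 7 (mod 223)
4^32 ≡ 7^2 = 49 ≡ 49 (mod 223)
4^64 ≡ 49^2 = 2401 ≡ 171 (mod 223)
111 = 64 + 32 + 8 + 4 + 2 + 1 in binary powers of 2.
So 4^111 ≡ 171 · 49 · 197 · 33 · 16 · 4 ≡ 1 (mod 223).
Since 4^d ≡ 1 (mod 223), base 4 does not prove 223 composite.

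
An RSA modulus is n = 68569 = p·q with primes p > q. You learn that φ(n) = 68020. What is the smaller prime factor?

191

φ(n) = (p−1)(q−1) = n − (p+q) + 1, so p + q = 68569 − 68020 + 1 = 550.
p and q are the roots of t² − 550t + 68569 = 0.
Discriminant: 550² − 4·68569 = 302500 − 274276 = 28224; √28224 = 168.
q = (550 − 168)/2 = 191, p = (550 + 168)/2 = 359.
Check: 191 · 359 = 68569.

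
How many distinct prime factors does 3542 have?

4

3542 = 2 · 1771
1771 = 7 · 253
253 = 11 · 23
3542 = 2 · 7 · 11 · 23, which has 4 distinct prime factors.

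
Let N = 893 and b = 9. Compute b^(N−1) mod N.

9^1 ≡ 9 (mod 893)
9^2 ≡ 9^2 = 81 ≡ 81 (mod 893)
9^4 ≡ 81^2 = 6561 ≡ 310 (mod 893)
9^8 ≡ 310^2 = 96100 ≡ 549 (mod 893)
9^16 ≡ 549^2 = 301401 ≡ 460 (mod 893)
9^32 ≡ 460^2 = 211600 ≡ 852 (mod 893)
9^64 ≡ 852^2 = 725904 ≡ 788 (mod 893)
9^128 ≡ 788^2 = 620944 ≡ 309 (mod 893)
9^256 ≡ 309^2 = 95481 ≡ 823 (mod 893)
9^512 ≡ 823^2 = 677329 ≡ 435 (mod 893)
892 = 512 + 256 + 64 + 32 + 16 + 8 + 4 in binary powers of 2.
So 9^892 ≡ 435 · 823 · 788 · 852 · 460 · 549 · 310 ≡ 788 (mod 893).
Since 788 ≠ 1, base 9 is a Fermat witness: 893 is composite.

788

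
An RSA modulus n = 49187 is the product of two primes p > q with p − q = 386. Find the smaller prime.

Since p = q + 386, we have 49187 = q(q + 386), so q² + 386q − 49187 = 0.
Discriminant: 386² + 4·49187 = 148996 + 196748 = 345744; √345744 = 588.
q = (−386 + 588)/2 = 101, and p = q + 386 = 487.
Check: 101 · 487 = 49187.

101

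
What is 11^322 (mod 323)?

11^1 ≡ 11 (mod 323)
11^2 ≡ 11^2 = 121 ≡ 121 (mod 323)
11^4 ≡ 121^2 = 14641 ≡ 106 (mod 323)
11^8 ≡ 106^2 = 11236 ≡ 254 (mod 323)
11^16 ≡ 254^2 = 64516 ≡ 239 (mod 323)
11^32 ≡ 239^2 = 57121 ≡ 273 (mod 323)
11^64 ≡ 273^2 = 74529 ≡ 239 (mod 323)
11^128 ≡ 239^2 = 57121 ≡ 273 (mod 323)
11^256 ≡ 273^2 = 74529 ≡ 239 (mod 323)
322 = 256 + 64 + 2 in binary powers of 2.
So 11^322 ≡ 239 · 239 · 121 ≡ 87 (mod 323).
Since 87 ≠ 1, base 11 is a Fermat witness: 323 is composite.

87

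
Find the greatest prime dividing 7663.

7663 = 79 · 97
97 is prime.
So 7663 = 79 · 97; the largest prime factor is 97.

97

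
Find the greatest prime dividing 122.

61

122 = 2 · 61
61 is prime.
So 122 = 2 · 61; the largest prime factor is 61.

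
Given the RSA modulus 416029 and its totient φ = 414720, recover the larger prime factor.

φ(n) = (p−1)(q−1) = n − (p+q) + 1, so p + q = 416029 − 414720 + 1 = 1310.
p and q are the roots of t² − 1310t + 416029 = 0.
Discriminant: 1310² − 4·416029 = 1716100 − 1664116 = 51984; √51984 = 228.
q = (1310 − 228)/2 = 541, p = (1310 + 228)/2 = 769.
Check: 541 · 769 = 416029.

769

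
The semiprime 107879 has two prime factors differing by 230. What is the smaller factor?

Since p = q + 230, we have 107879 = q(q + 230), so q² + 230q − 107879 = 0.
Discriminant: 230² + 4·107879 = 52900 + 431516 = 484416; √484416 = 696.
q = (−230 + 696)/2 = 233, and p = q + 230 = 463.
Check: 233 · 463 = 107879.

233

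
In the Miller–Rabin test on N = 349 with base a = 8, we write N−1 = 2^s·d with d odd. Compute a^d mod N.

349 − 1 = 348 = 2^2 · 87, so d = 87.
8^1 ≡ 8 (mod 349)
8^2 ≡ 8^2 = 64 ≡ 64 (mod 349)
8^4 ≡ 64^2 = 4096 ≡ 257 (mod 349)
8^8 ≡ 257^2 = 66049 ≡ 88 (mod 349)
8^16 ≡ 88^2 = 7744 ≡ 66 (mod 349)
8^32 ≡ 66^2 = 4356 ≡ 168 (mod 349)
8^64 ≡ 168^2 = 28224 ≡ 304 (mod 349)
87 = 64 + 16 + 4 + 2 + 1 in binary powers of 2.
So 8^87 ≡ 304 · 66 · 257 · 64 · 8 ≡ 136 (mod 349).
Squaring chain: 136 → 348; reaches −1, so base 8 does not prove 349 composite.

136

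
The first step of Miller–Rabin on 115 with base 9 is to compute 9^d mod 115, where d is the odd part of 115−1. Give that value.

115 − 1 = 114 = 2^1 · 57, so d = 57.
9^1 ≡ 9 (mod 115)
9^2 ≡ 9^2 = 81 ≡ 81 (mod 115)
9^4 ≡ 81^2 = 6561 ≡ 6 (mod 115)
9^8 ≡ 6^2 = 36 ≡ 36 (mod 115)
9^16 ≡ 36^2 = 1296 ≡ 31 (mod 115)
9^32 ≡ 31^2 = 961 ≡ 41 (mod 115)
57 = 32 + 16 + 8 + 1 in binary powers of 2.
So 9^57 ≡ 41 · 31 · 36 · 9 ≡ 104 (mod 115).
Squaring chain: 104; never reaches −1, so base 9 is a Miller–Rabin witness that 115 is composite.

104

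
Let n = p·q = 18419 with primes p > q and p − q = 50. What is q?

Since p = q + 50, we have 18419 = q(q + 50), so q² + 50q − 18419 = 0.
Discriminant: 50² + 4·18419 = 2500 + 73676 = 76176; √76176 = 276.
q = (−50 + 276)/2 = 113, and p = q + 50 = 163.
Check: 113 · 163 = 18419.

113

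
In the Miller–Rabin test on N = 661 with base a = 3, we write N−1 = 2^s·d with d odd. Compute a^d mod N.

661 − 1 = 660 = 2^2 · 165, so d = 165.
3^1 ≡ 3 (mod 661)
3^2 ≡ 3^2 = 9 ≡ 9 (mod 661)
3^4 ≡ 9^2 = 81 ≡ 81 (mod 661)
3^8 ≡ 81^2 = 6561 ≡ 612 (mod 661)
3^16 ≡ 612^2 = 374544 ≡ 418 (mod 661)
3^32 ≡ 418^2 = 174724 ≡ 220 (mod 661)
3^64 ≡ 220^2 = 48400 ≡ 147 (mod 661)
3^128 ≡ 147^2 = 21609 ≡ 457 (mod 661)
165 = 128 + 32 + 4 + 1 in binary powers of 2.
So 3^165 ≡ 457 · 220 · 81 · 3 ≡ 660 (mod 661).
Since 3^d ≡ 660 (mod 661), base 3 does not prove 661 composite.

660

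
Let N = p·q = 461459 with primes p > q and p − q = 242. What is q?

Since p = q + 242, we have 461459 = q(q + 242), so q² + 242q − 461459 = 0.
Discriminant: 242² + 4·461459 = 58564 + 1845836 = 1904400; √1904400 = 1380.
q = (−242 + 1380)/2 = 569, and p = q + 242 = 811.
Check: 569 · 811 = 461459.

569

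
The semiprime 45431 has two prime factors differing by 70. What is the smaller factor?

181

Since p = q + 70, we have 45431 = q(q + 70), so q² + 70q − 45431 = 0.
Discriminant: 70² + 4·45431 = 4900 + 181724 = 186624; √186624 = 432.
q = (−70 + 432)/2 = 181, and p = q + 70 = 251.
Check: 181 · 251 = 45431.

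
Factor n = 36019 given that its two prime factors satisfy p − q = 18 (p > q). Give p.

Since p = q + 18, we have 36019 = q(q + 18), so q² + 18q − 36019 = 0.
Discriminant: 18² + 4·36019 = 324 + 144076 = 144400; √144400 = 380.
q = (−18 + 380)/2 = 181, and p = q + 18 = 199.
Check: 181 · 199 = 36019.

199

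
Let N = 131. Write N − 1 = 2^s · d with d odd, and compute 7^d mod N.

1

131 − 1 = 130 = 2^1 · 65, so d = 65.
7^1 ≡ 7 (mod 131)
7^2 ≡ 7^2 = 49 ≡ 49 (mod 131)
7^4 ≡ 49^2 = 2401 ≡ 43 (mod 131)
7^8 ≡ 43^2 = 1849 ≡ 15 (mod 131)
7^16 ≡ 15^2 = 225 ≡ 94 (mod 131)
7^32 ≡ 94^2 = 8836 ≡ 59 (mod 131)
7^64 ≡ 59^2 = 3481 ≡ 75 (mod 131)
65 = 64 + 1 in binary powers of 2.
So 7^65 ≡ 75 · 7 ≡ 1 (mod 131).
Since 7^d ≡ 1 (mod 131), base 7 does not prove 131 composite.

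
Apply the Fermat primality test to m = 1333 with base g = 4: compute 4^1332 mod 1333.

4^1 ≡ 4 (mod 1333)
4^2 ≡ 4^2 = 16 ≡ 16 (mod 1333)
4^4 ≡ 16^2 = 256 ≡ 256 (mod 1333)
4^8 ≡ 256^2 = 65536 ≡ 219 (mod 1333)
4^16 ≡ 219^2 = 47961 ≡ 1306 (mod 1333)
4^32 ≡ 1306^2 = 1705636 ≡ 729 (mod 1333)
4^64 ≡ 729^2 = 531441 ≡ 907 (mod 1333)
4^128 ≡ 907^2 = 822649 ≡ 188 (mod 1333)
4^256 ≡ 188^2 = 35344 ≡ 686 (mod 1333)
4^512 ≡ 686^2 = 470596 ≡ 47 (mod 1333)
4^1024 ≡ 47^2 = 2209 ≡ 876 (mod 1333)
1332 = 1024 + 256 + 32 + 16 + 4 in binary powers of 2.
So 4^1332 ≡ 876 · 686 · 729 · 1306 · 256 ≡ 16 (mod 1333).
Since 16 ≠ 1, base 4 is a Fermat witness: 1333 is composite.

16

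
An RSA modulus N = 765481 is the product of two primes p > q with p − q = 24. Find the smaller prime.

863

Since p = q + 24, we have 765481 = q(q + 24), so q² + 24q − 765481 = 0.
Discriminant: 24² + 4·765481 = 576 + 3061924 = 3062500; √3062500 = 1750.
q = (−24 + 1750)/2 = 863, and p = q + 24 = 887.
Check: 863 · 887 = 765481.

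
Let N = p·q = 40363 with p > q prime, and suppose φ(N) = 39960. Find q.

181

φ(n) = (p−1)(q−1) = n − (p+q) + 1, so p + q = 40363 − 39960 + 1 = 404.
p and q are the roots of t² − 404t + 40363 = 0.
Discriminant: 404² − 4·40363 = 163216 − 161452 = 1764; √1764 = 42.
q = (404 − 42)/2 = 181, p = (404 + 42)/2 = 223.
Check: 181 · 223 = 40363.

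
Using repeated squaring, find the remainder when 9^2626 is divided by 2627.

719

9^1 ≡ 9 (mod 2627)
9^2 ≡ 9^2 = 81 ≡ 81 (mod 2627)
9^4 ≡ 81^2 = 6561 ≡ 1307 (mod 2627)
9^8 ≡ 1307^2 = 1708249 ≡ 699 (mod 2627)
9^16 ≡ 699^2 = 488601 ≡ 2606 (mod 2627)
9^32 ≡ 2606^2 = 6791236 ≡ 441 (mod 2627)
9^64 ≡ 441^2 = 194481 ≡ 83 (mod 2627)
9^128 ≡ 83^2 = 6889 ≡ 1635 (mod 2627)
9^256 ≡ 1635^2 = 2673225 ≡ 1566 (mod 2627)
9^512 ≡ 1566^2 = 2452356 ≡ 1365 (mod 2627)
9^1024 ≡ 1365^2 = 1863225 ≡ 682 (mod 2627)
9^2048 ≡ 682^2 = 465124 ≡ 145 (mod 2627)
2626 = 2048 + 512 + 64 + 2 in binary powers of 2.
So 9^2626 ≡ 145 · 1365 · 83 · 81 ≡ 719 (mod 2627).
Since 719 ≠ 1, base 9 is a Fermat witness: 2627 is composite.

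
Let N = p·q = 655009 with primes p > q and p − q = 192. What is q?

719

Since p = q + 192, we have 655009 = q(q + 192), so q² + 192q − 655009 = 0.
Discriminant: 192² + 4·655009 = 36864 + 2620036 = 2656900; √2656900 = 1630.
q = (−192 + 1630)/2 = 719, and p = q + 192 = 911.
Check: 719 · 911 = 655009.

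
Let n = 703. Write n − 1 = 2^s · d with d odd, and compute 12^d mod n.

75

703 − 1 = 702 = 2^1 · 351, so d = 351.
12^1 ≡ 12 (mod 703)
12^2 ≡ 12^2 = 144 ≡ 144 (mod 703)
12^4 ≡ 144^2 = 20736 ≡ 349 (mod 703)
12^8 ≡ 349^2 = 121801 ≡ 182 (mod 703)
12^16 ≡ 182^2 = 33124 ≡ 83 (mod 703)
12^32 ≡ 83^2 = 6889 ≡ 562 (mod 703)
12^64 ≡ 562^2 = 315844 ≡ 197 (mod 703)
12^128 ≡ 197^2 = 38809 ≡ 144 (mod 703)
12^256 ≡ 144^2 = 20736 ≡ 349 (mod 703)
351 = 256 + 64 + 16 + 8 + 4 + 2 + 1 in binary powers of 2.
So 12^351 ≡ 349 · 197 · 83 · 182 · 349 · 144 · 12 ≡ 75 (mod 703).
Squaring chain: 75; never reaches −1, so base 12 is a Miller–Rabin witness that 703 is composite.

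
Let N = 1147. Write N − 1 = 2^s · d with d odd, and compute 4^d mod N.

1147 − 1 = 1146 = 2^1 · 573, so d = 573.
4^1 ≡ 4 (mod 1147)
4^2 ≡ 4^2 = 16 ≡ 16 (mod 1147)
4^4 ≡ 16^2 = 256 ≡ 256 (mod 1147)
4^8 ≡ 256^2 = 65536 ≡ 157 (mod 1147)
4^16 ≡ 157^2 = 24649 ≡ 562 (mod 1147)
4^32 ≡ 562^2 = 315844 ≡ 419 (mod 1147)
4^64 ≡ 419^2 = 175561 ≡ 70 (mod 1147)
4^128 ≡ 70^2 = 4900 ≡ 312 (mod 1147)
4^256 ≡ 312^2 = 97344 ≡ 996 (mod 1147)
4^512 ≡ 996^2 = 992016 ≡ 1008 (mod 1147)
573 = 512 + 32 + 16 + 8 + 4 + 1 in binary powers of 2.
So 4^573 ≡ 1008 · 419 · 562 · 157 · 256 · 4 ≡ 529 (mod 1147).
Squaring chain: 529; never reaches −1, so base 4 is a Miller–Rabin witness that 1147 is composite.

529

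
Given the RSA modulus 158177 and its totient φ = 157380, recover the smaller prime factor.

φ(n) = (p−1)(q−1) = n − (p+q) + 1, so p + q = 158177 − 157380 + 1 = 798.
p and q are the roots of t² − 798t + 158177 = 0.
Discriminant: 798² − 4·158177 = 636804 − 632708 = 4096; √4096 = 64.
q = (798 − 64)/2 = 367, p = (798 + 64)/2 = 431.
Check: 367 · 431 = 158177.

367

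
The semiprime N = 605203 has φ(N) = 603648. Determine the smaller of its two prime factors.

φ(n) = (p−1)(q−1) = n − (p+q) + 1, so p + q = 605203 − 603648 + 1 = 1556.
p and q are the roots of t² − 1556t + 605203 = 0.
Discriminant: 1556² − 4·605203 = 2421136 − 2420812 = 324; √324 = 18.
q = (1556 − 18)/2 = 769, p = (1556 + 18)/2 = 787.
Check: 769 · 787 = 605203.

769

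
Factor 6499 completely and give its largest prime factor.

97

6499 = 67 · 97
97 is prime.
So 6499 = 67 · 97; the largest prime factor is 97.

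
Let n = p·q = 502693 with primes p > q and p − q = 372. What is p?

Since p = q + 372, we have 502693 = q(q + 372), so q² + 372q − 502693 = 0.
Discriminant: 372² + 4·502693 = 138384 + 2010772 = 2149156; √2149156 = 1466.
q = (−372 + 1466)/2 = 547, and p = q + 372 = 919.
Check: 547 · 919 = 502693.

919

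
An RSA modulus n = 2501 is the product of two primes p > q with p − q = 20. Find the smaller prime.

41

Since p = q + 20, we have 2501 = q(q + 20), so q² + 20q − 2501 = 0.
Discriminant: 20² + 4·2501 = 400 + 10004 = 10404; √10404 = 102.
q = (−20 + 102)/2 = 41, and p = q + 20 = 61.
Check: 41 · 61 = 2501.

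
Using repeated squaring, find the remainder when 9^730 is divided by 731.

9^1 ≡ 9 (mod 731)
9^2 ≡ 9^2 = 81 ≡ 81 (mod 731)
9^4 ≡ 81^2 = 6561 ≡ 713 (mod 731)
9^8 ≡ 713^2 = 508369 ≡ 324 (mod 731)
9^16 ≡ 324^2 = 104976 ≡ 443 (mod 731)
9^32 ≡ 443^2 = 196249 ≡ 341 (mod 731)
9^64 ≡ 341^2 = 116281 ≡ 52 (mod 731)
9^128 ≡ 52^2 = 2704 ≡ 511 (mod 731)
9^256 ≡ 511^2 = 261121 ≡ 154 (mod 731)
9^512 ≡ 154^2 = 23716 ≡ 324 (mod 731)
730 = 512 + 128 + 64 + 16 + 8 + 2 in binary powers of 2.
So 9^730 ≡ 324 · 511 · 52 · 443 · 324 · 81 ≡ 13 (mod 731).
Since 13 ≠ 1, base 9 is a Fermat witness: 731 is composite.

13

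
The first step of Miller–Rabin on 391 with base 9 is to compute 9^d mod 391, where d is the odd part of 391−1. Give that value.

151

391 − 1 = 390 = 2^1 · 195, so d = 195.
9^1 ≡ 9 (mod 391)
9^2 ≡ 9^2 = 81 ≡ 81 (mod 391)
9^4 ≡ 81^2 = 6561 ≡ 305 (mod 391)
9^8 ≡ 305^2 = 93025 ≡ 358 (mod 391)
9^16 ≡ 358^2 = 128164 ≡ 307 (mod 391)
9^32 ≡ 307^2 = 94249 ≡ 18 (mod 391)
9^64 ≡ 18^2 = 324 ≡ 324 (mod 391)
9^128 ≡ 324^2 = 104976 ≡ 188 (mod 391)
195 = 128 + 64 + 2 + 1 in binary powers of 2.
So 9^195 ≡ 188 · 324 · 81 · 9 ≡ 151 (mod 391).
Squaring chain: 151; never reaches −1, so base 9 is a Miller–Rabin witness that 391 is composite.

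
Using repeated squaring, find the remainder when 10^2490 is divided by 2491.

10^1 ≡ 10 (mod 2491)
10^2 ≡ 10^2 = 100 ≡ 100 (mod 2491)
10^4 ≡ 100^2 = 10000 ≡ 36 (mod 2491)
10^8 ≡ 36^2 = 1296 ≡ 1296 (mod 2491)
10^16 ≡ 1296^2 = 1679616 ≡ 682 (mod 2491)
10^32 ≡ 682^2 = 465124 ≡ 1798 (mod 2491)
10^64 ≡ 1798^2 = 3232804 ≡ 1977 (mod 2491)
10^128 ≡ 1977^2 = 3908529 ≡ 150 (mod 2491)
10^256 ≡ 150^2 = 22500 ≡ 81 (mod 2491)
10^512 ≡ 81^2 = 6561 ≡ 1579 (mod 2491)
10^1024 ≡ 1579^2 = 2493241 ≡ 2241 (mod 2491)
10^2048 ≡ 2241^2 = 5022081 ≡ 225 (mod 2491)
2490 = 2048 + 256 + 128 + 32 + 16 + 8 + 2 in binary powers of 2.
So 10^2490 ≡ 225 · 81 · 150 · 1798 · 682 · 1296 · 100 ≡ 1391 (mod 2491).
Since 1391 ≠ 1, base 10 is a Fermat witness: 2491 is composite.

1391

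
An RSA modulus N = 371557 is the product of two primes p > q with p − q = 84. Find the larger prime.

Since p = q + 84, we have 371557 = q(q + 84), so q² + 84q − 371557 = 0.
Discriminant: 84² + 4·371557 = 7056 + 1486228 = 1493284; √1493284 = 1222.
q = (−84 + 1222)/2 = 569, and p = q + 84 = 653.
Check: 569 · 653 = 371557.

653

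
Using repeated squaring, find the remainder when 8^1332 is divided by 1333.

8^1 ≡ 8 (mod 1333)
8^2 ≡ 8^2 = 64 ≡ 64 (mod 1333)
8^4 ≡ 64^2 = 4096 ≡ 97 (mod 1333)
8^8 ≡ 97^2 = 9409 ≡ 78 (mod 1333)
8^16 ≡ 78^2 = 6084 ≡ 752 (mod 1333)
8^32 ≡ 752^2 = 565504 ≡ 312 (mod 1333)
8^64 ≡ 312^2 = 97344 ≡ 35 (mod 1333)
8^128 ≡ 35^2 = 1225 ≡ 1225 (mod 1333)
8^256 ≡ 1225^2 = 1500625 ≡ 1000 (mod 1333)
8^512 ≡ 1000^2 = 1000000 ≡ 250 (mod 1333)
8^1024 ≡ 250^2 = 62500 ≡ 1182 (mod 1333)
1332 = 1024 + 256 + 32 + 16 + 4 in binary powers of 2.
So 8^1332 ≡ 1182 · 1000 · 312 · 752 · 97 ≡ 64 (mod 1333).
Since 64 ≠ 1, base 8 is a Fermat witness: 1333 is composite.

64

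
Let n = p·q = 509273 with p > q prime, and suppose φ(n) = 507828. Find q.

607

φ(n) = (p−1)(q−1) = n − (p+q) + 1, so p + q = 509273 − 507828 + 1 = 1446.
p and q are the roots of t² − 1446t + 509273 = 0.
Discriminant: 1446² − 4·509273 = 2090916 − 2037092 = 53824; √53824 = 232.
q = (1446 − 232)/2 = 607, p = (1446 + 232)/2 = 839.
Check: 607 · 839 = 509273.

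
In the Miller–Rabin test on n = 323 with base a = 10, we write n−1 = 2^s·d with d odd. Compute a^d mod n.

323 − 1 = 322 = 2^1 · 161, so d = 161.
10^1 ≡ 10 (mod 323)
10^2 ≡ 10^2 = 100 ≡ 100 (mod 323)
10^4 ≡ 100^2 = 10000 ≡ 310 (mod 323)
10^8 ≡ 310^2 = 96100 ≡ 169 (mod 323)
10^16 ≡ 169^2 = 28561 ≡ 137 (mod 323)
10^32 ≡ 137^2 = 18769 ≡ 35 (mod 323)
10^64 ≡ 35^2 = 1225 ≡ 256 (mod 323)
10^128 ≡ 256^2 = 65536 ≡ 290 (mod 323)
161 = 128 + 32 + 1 in binary powers of 2.
So 10^161 ≡ 290 · 35 · 10 ≡ 78 (mod 323).
Squaring chain: 78; never reaches −1, so base 10 is a Miller–Rabin witness that 323 is composite.

78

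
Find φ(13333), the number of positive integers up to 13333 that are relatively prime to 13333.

Factor: 13333 = 67 · 199.
φ(13333) = (67−1) · (199−1) = 66 · 198 = 13068.

13068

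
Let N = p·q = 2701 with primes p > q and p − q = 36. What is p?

Since p = q + 36, we have 2701 = q(q + 36), so q² + 36q − 2701 = 0.
Discriminant: 36² + 4·2701 = 1296 + 10804 = 12100; √12100 = 110.
q = (−36 + 110)/2 = 37, and p = q + 36 = 73.
Check: 37 · 73 = 2701.

73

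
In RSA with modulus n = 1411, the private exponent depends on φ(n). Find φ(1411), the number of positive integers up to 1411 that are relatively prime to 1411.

Factor: 1411 = 17 · 83.
φ(1411) = (17−1) · (83−1) = 16 · 82 = 1312.

1312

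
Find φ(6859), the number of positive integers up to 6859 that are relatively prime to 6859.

Factor: 6859 = 19^3.
φ(6859) = 19^2·(19−1) = 6498.

6498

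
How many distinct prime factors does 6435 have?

6435 = 3^2 · 715
715 = 5 · 143
143 = 11 · 13
6435 = 3^2 · 5 · 11 · 13, which has 4 distinct prime factors.

4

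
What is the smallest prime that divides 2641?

19

2641 is odd.
Digit sum 13, not divisible by 3.
Ends in 1: not divisible by 5.
7: 2641 = 7·377 + 2
11: 2641 = 11·240 + 1
13: 2641 = 13·203 + 2
17: 2641 = 17·155 + 6
19: 2641 = 19·139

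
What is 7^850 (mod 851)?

7^1 ≡ 7 (mod 851)
7^2 ≡ 7^2 = 49 ≡ 49 (mod 851)
7^4 ≡ 49^2 = 2401 ≡ 699 (mod 851)
7^8 ≡ 699^2 = 488601 ≡ 127 (mod 851)
7^16 ≡ 127^2 = 16129 ≡ 811 (mod 851)
7^32 ≡ 811^2 = 657721 ≡ 749 (mod 851)
7^64 ≡ 749^2 = 561001 ≡ 192 (mod 851)
7^128 ≡ 192^2 = 36864 ≡ 271 (mod 851)
7^256 ≡ 271^2 = 73441 ≡ 255 (mod 851)
7^512 ≡ 255^2 = 65025 ≡ 349 (mod 851)
850 = 512 + 256 + 64 + 16 + 2 in binary powers of 2.
So 7^850 ≡ 349 · 255 · 192 · 811 · 49 ≡ 255 (mod 851).
Since 255 ≠ 1, base 7 is a Fermat witness: 851 is composite.

255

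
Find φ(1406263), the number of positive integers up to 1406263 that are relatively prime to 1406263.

Factor: 1406263 = 67 · 139 · 151.
φ(1406263) = (67−1) · (139−1) · (151−1) = 66 · 138 · 150 = 1366200.

1366200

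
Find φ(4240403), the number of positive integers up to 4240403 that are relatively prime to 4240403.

Factor: 4240403 = 127 · 173 · 193.
φ(4240403) = (127−1) · (173−1) · (193−1) = 126 · 172 · 192 = 4161024.

4161024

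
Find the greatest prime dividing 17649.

17649 = 3 · 5883
5883 = 3 · 1961
1961 = 37 · 53
53 is prime.
So 17649 = 3^2 · 37 · 53; the largest prime factor is 53.

53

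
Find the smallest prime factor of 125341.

125341 is odd.
Digit sum 16, not divisible by 3.
Ends in 1: not divisible by 5.
7: 125341 = 7·17905 + 6
11: 125341 = 11·11394 + 7
13: 125341 = 13·9641 + 8
17: 125341 = 17·7373

17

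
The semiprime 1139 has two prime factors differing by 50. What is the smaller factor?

17

Since p = q + 50, we have 1139 = q(q + 50), so q² + 50q − 1139 = 0.
Discriminant: 50² + 4·1139 = 2500 + 4556 = 7056; √7056 = 84.
q = (−50 + 84)/2 = 17, and p = q + 50 = 67.
Check: 17 · 67 = 1139.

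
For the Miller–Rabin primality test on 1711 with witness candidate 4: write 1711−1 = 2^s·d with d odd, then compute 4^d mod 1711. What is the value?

1711 − 1 = 1710 = 2^1 · 855, so d = 855.
4^1 ≡ 4 (mod 1711)
4^2 ≡ 4^2 = 16 ≡ 16 (mod 1711)
4^4 ≡ 16^2 = 256 ≡ 256 (mod 1711)
4^8 ≡ 256^2 = 65536 ≡ 518 (mod 1711)
4^16 ≡ 518^2 = 268324 ≡ 1408 (mod 1711)
4^32 ≡ 1408^2 = 1982464 ≡ 1126 (mod 1711)
4^64 ≡ 1126^2 = 1267876 ≡ 25 (mod 1711)
4^128 ≡ 25^2 = 625 ≡ 625 (mod 1711)
4^256 ≡ 625^2 = 390625 ≡ 517 (mod 1711)
4^512 ≡ 517^2 = 267289 ≡ 373 (mod 1711)
855 = 512 + 256 + 64 + 16 + 4 + 2 + 1 in binary powers of 2.
So 4^855 ≡ 373 · 517 · 25 · 1408 · 256 · 16 · 4 ≡ 265 (mod 1711).
Squaring chain: 265; never reaches −1, so base 4 is a Miller–Rabin witness that 1711 is composite.

265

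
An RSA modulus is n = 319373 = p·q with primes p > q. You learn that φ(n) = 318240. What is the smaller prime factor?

φ(n) = (p−1)(q−1) = n − (p+q) + 1, so p + q = 319373 − 318240 + 1 = 1134.
p and q are the roots of t² − 1134t + 319373 = 0.
Discriminant: 1134² − 4·319373 = 1285956 − 1277492 = 8464; √8464 = 92.
q = (1134 − 92)/2 = 521, p = (1134 + 92)/2 = 613.
Check: 521 · 613 = 319373.

521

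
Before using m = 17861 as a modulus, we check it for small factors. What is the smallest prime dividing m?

53

17861 is odd.
Digit sum 23, not divisible by 3.
Ends in 1: not divisible by 5.
7: 17861 = 7·2551 + 4
11: 17861 = 11·1623 + 8
13: 17861 = 13·1373 + 12
17: 17861 = 17·1050 + 11
19: 17861 = 19·940 + 1
23: 17861 = 23·776 + 13
29: 17861 = 29·615 + 26
31: 17861 = 31·576 + 5
37: 17861 = 37·482 + 27
41: 17861 = 41·435 + 26
43: 17861 = 43·415 + 16
47: 17861 = 47·380 + 1
53: 17861 = 53·337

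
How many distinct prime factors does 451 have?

2

451 = 11 · 41
451 = 11 · 41, which has 2 distinct prime factors.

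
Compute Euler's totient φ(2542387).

2486400

Factor: 2542387 = 113 · 149 · 151.
φ(2542387) = (113−1) · (149−1) · (151−1) = 112 · 148 · 150 = 2486400.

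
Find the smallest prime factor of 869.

11

869 is odd.
Digit sum 23, not divisible by 3.
Ends in 9: not divisible by 5.
7: 869 = 7·124 + 1
11: 869 = 11·79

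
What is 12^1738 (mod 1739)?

382

12^1 ≡ 12 (mod 1739)
12^2 ≡ 12^2 = 144 ≡ 144 (mod 1739)
12^4 ≡ 144^2 = 20736 ≡ 1607 (mod 1739)
12^8 ≡ 1607^2 = 2582449 ≡ 34 (mod 1739)
12^16 ≡ 34^2 = 1156 ≡ 1156 (mod 1739)
12^32 ≡ 1156^2 = 1336336 ≡ 784 (mod 1739)
12^64 ≡ 784^2 = 614656 ≡ 789 (mod 1739)
12^128 ≡ 789^2 = 622521 ≡ 1698 (mod 1739)
12^256 ≡ 1698^2 = 2883204 ≡ 1681 (mod 1739)
12^512 ≡ 1681^2 = 2825761 ≡ 1625 (mod 1739)
12^1024 ≡ 1625^2 = 2640625 ≡ 823 (mod 1739)
1738 = 1024 + 512 + 128 + 64 + 8 + 2 in binary powers of 2.
So 12^1738 ≡ 823 · 1625 · 1698 · 789 · 34 · 144 ≡ 382 (mod 1739).
Since 382 ≠ 1, base 12 is a Fermat witness: 1739 is composite.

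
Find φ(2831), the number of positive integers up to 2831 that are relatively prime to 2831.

Factor: 2831 = 19 · 149.
φ(2831) = (19−1) · (149−1) = 18 · 148 = 2664.

2664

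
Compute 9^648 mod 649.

9^1 ≡ 9 (mod 649)
9^2 ≡ 9^2 = 81 ≡ 81 (mod 649)
9^4 ≡ 81^2 = 6561 ≡ 71 (mod 649)
9^8 ≡ 71^2 = 5041 ≡ 498 (mod 649)
9^16 ≡ 498^2 = 248004 ≡ 86 (mod 649)
9^32 ≡ 86^2 = 7396 ≡ 257 (mod 649)
9^64 ≡ 257^2 = 66049 ≡ 500 (mod 649)
9^128 ≡ 500^2 = 250000 ≡ 135 (mod 649)
9^256 ≡ 135^2 = 18225 ≡ 53 (mod 649)
9^512 ≡ 53^2 = 2809 ≡ 213 (mod 649)
648 = 512 + 128 + 8 in binary powers of 2.
So 9^648 ≡ 213 · 135 · 498 ≡ 454 (mod 649).
Since 454 ≠ 1, base 9 is a Fermat witness: 649 is composite.

454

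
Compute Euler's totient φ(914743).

Factor: 914743 = 83 · 103 · 107.
φ(914743) = (83−1) · (103−1) · (107−1) = 82 · 102 · 106 = 886584.

886584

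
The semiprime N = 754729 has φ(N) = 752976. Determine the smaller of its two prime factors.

757

φ(n) = (p−1)(q−1) = n − (p+q) + 1, so p + q = 754729 − 752976 + 1 = 1754.
p and q are the roots of t² − 1754t + 754729 = 0.
Discriminant: 1754² − 4·754729 = 3076516 − 3018916 = 57600; √57600 = 240.
q = (1754 − 240)/2 = 757, p = (1754 + 240)/2 = 997.
Check: 757 · 997 = 754729.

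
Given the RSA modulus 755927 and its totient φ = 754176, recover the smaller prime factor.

769

φ(n) = (p−1)(q−1) = n − (p+q) + 1, so p + q = 755927 − 754176 + 1 = 1752.
p and q are the roots of t² − 1752t + 755927 = 0.
Discriminant: 1752² − 4·755927 = 3069504 − 3023708 = 45796; √45796 = 214.
q = (1752 − 214)/2 = 769, p = (1752 + 214)/2 = 983.
Check: 769 · 983 = 755927.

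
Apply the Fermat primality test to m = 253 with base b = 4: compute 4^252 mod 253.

4^1 ≡ 4 (mod 253)
4^2 ≡ 4^2 = 16 ≡ 16 (mod 253)
4^4 ≡ 16^2 = 256 ≡ 3 (mod 253)
4^8 ≡ 3^2 = 9 ≡ 9 (mod 253)
4^16 ≡ 9^2 = 81 ≡ 81 (mod 253)
4^32 ≡ 81^2 = 6561 ≡ 236 (mod 253)
4^64 ≡ 236^2 = 55696 ≡ 36 (mod 253)
4^128 ≡ 36^2 = 1296 ≡ 31 (mod 253)
252 = 128 + 64 + 32 + 16 + 8 + 4 in binary powers of 2.
So 4^252 ≡ 31 · 36 · 236 · 81 · 9 · 3 ≡ 236 (mod 253).
Since 236 ≠ 1, base 4 is a Fermat witness: 253 is composite.

236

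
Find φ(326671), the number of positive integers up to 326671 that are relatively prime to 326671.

311640

Factor: 326671 = 43 · 71 · 107.
φ(326671) = (43−1) · (71−1) · (107−1) = 42 · 70 · 106 = 311640.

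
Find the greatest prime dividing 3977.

3977 = 41 · 97
97 is prime.
So 3977 = 41 · 97; the largest prime factor is 97.

97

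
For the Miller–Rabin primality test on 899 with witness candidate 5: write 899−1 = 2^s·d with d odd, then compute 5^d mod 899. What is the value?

899 − 1 = 898 = 2^1 · 449, so d = 449.
5^1 ≡ 5 (mod 899)
5^2 ≡ 5^2 = 25 ≡ 25 (mod 899)
5^4 ≡ 25^2 = 625 ≡ 625 (mod 899)
5^8 ≡ 625^2 = 390625 ≡ 459 (mod 899)
5^16 ≡ 459^2 = 210681 ≡ 315 (mod 899)
5^32 ≡ 315^2 = 99225 ≡ 335 (mod 899)
5^64 ≡ 335^2 = 112225 ≡ 749 (mod 899)
5^128 ≡ 749^2 = 561001 ≡ 25 (mod 899)
5^256 ≡ 25^2 = 625 ≡ 625 (mod 899)
449 = 256 + 128 + 64 + 1 in binary powers of 2.
So 5^449 ≡ 625 · 25 · 749 · 5 ≡ 614 (mod 899).
Squaring chain: 614; never reaches −1, so base 5 is a Miller–Rabin witness that 899 is composite.

614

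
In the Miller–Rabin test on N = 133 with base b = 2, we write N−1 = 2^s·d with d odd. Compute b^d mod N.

133 − 1 = 132 = 2^2 · 33, so d = 33.
2^1 ≡ 2 (mod 133)
2^2 ≡ 2^2 = 4 ≡ 4 (mod 133)
2^4 ≡ 4^2 = 16 ≡ 16 (mod 133)
2^8 ≡ 16^2 = 256 ≡ 123 (mod 133)
2^16 ≡ 123^2 = 15129 ≡ 100 (mod 133)
2^32 ≡ 100^2 = 10000 ≡ 25 (mod 133)
33 = 32 + 1 in binary powers of 2.
So 2^33 ≡ 25 · 2 ≡ 50 (mod 133).
Squaring chain: 50 → 106; never reaches −1, so base 2 is a Miller–Rabin witness that 133 is composite.

50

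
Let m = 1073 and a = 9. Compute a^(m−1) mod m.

9^1 ≡ 9 (mod 1073)
9^2 ≡ 9^2 = 81 ≡ 81 (mod 1073)
9^4 ≡ 81^2 = 6561 ≡ 123 (mod 1073)
9^8 ≡ 123^2 = 15129 ≡ 107 (mod 1073)
9^16 ≡ 107^2 = 11449 ≡ 719 (mod 1073)
9^32 ≡ 719^2 = 516961 ≡ 848 (mod 1073)
9^64 ≡ 848^2 = 719104 ≡ 194 (mod 1073)
9^128 ≡ 194^2 = 37636 ≡ 81 (mod 1073)
9^256 ≡ 81^2 = 6561 ≡ 123 (mod 1073)
9^512 ≡ 123^2 = 15129 ≡ 107 (mod 1073)
9^1024 ≡ 107^2 = 11449 ≡ 719 (mod 1073)
1072 = 1024 + 32 + 16 in binary powers of 2.
So 9^1072 ≡ 719 · 848 · 719 ≡ 194 (mod 1073).
Since 194 ≠ 1, base 9 is a Fermat witness: 1073 is composite.

194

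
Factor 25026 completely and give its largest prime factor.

97

25026 = 2 · 12513
12513 = 3 · 4171
4171 = 43 · 97
97 is prime.
So 25026 = 2 · 3 · 43 · 97; the largest prime factor is 97.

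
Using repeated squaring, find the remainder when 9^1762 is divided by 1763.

1393

9^1 ≡ 9 (mod 1763)
9^2 ≡ 9^2 = 81 ≡ 81 (mod 1763)
9^4 ≡ 81^2 = 6561 ≡ 1272 (mod 1763)
9^8 ≡ 1272^2 = 1617984 ≡ 1313 (mod 1763)
9^16 ≡ 1313^2 = 1723969 ≡ 1518 (mod 1763)
9^32 ≡ 1518^2 = 2304324 ≡ 83 (mod 1763)
9^64 ≡ 83^2 = 6889 ≡ 1600 (mod 1763)
9^128 ≡ 1600^2 = 2560000 ≡ 124 (mod 1763)
9^256 ≡ 124^2 = 15376 ≡ 1272 (mod 1763)
9^512 ≡ 1272^2 = 1617984 ≡ 1313 (mod 1763)
9^1024 ≡ 1313^2 = 1723969 ≡ 1518 (mod 1763)
1762 = 1024 + 512 + 128 + 64 + 32 + 2 in binary powers of 2.
So 9^1762 ≡ 1518 · 1313 · 124 · 1600 · 83 · 81 ≡ 1393 (mod 1763).
Since 1393 ≠ 1, base 9 is a Fermat witness: 1763 is composite.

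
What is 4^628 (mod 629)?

4^1 ≡ 4 (mod 629)
4^2 ≡ 4^2 = 16 ≡ 16 (mod 629)
4^4 ≡ 16^2 = 256 ≡ 256 (mod 629)
4^8 ≡ 256^2 = 65536 ≡ 120 (mod 629)
4^16 ≡ 120^2 = 14400 ≡ 562 (mod 629)
4^32 ≡ 562^2 = 315844 ≡ 86 (mod 629)
4^64 ≡ 86^2 = 7396 ≡ 477 (mod 629)
4^128 ≡ 477^2 = 227529 ≡ 460 (mod 629)
4^256 ≡ 460^2 = 211600 ≡ 256 (mod 629)
4^512 ≡ 256^2 = 65536 ≡ 120 (mod 629)
628 = 512 + 64 + 32 + 16 + 4 in binary powers of 2.
So 4^628 ≡ 120 · 477 · 86 · 562 · 256 ≡ 562 (mod 629).
Since 562 ≠ 1, base 4 is a Fermat witness: 629 is composite.

562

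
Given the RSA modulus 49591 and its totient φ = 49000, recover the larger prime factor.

φ(n) = (p−1)(q−1) = n − (p+q) + 1, so p + q = 49591 − 49000 + 1 = 592.
p and q are the roots of t² − 592t + 49591 = 0.
Discriminant: 592² − 4·49591 = 350464 − 198364 = 152100; √152100 = 390.
q = (592 − 390)/2 = 101, p = (592 + 390)/2 = 491.
Check: 101 · 491 = 49591.

491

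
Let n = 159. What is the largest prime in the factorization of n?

159 = 3 · 53
53 is prime.
So 159 = 3 · 53; the largest prime factor is 53.

53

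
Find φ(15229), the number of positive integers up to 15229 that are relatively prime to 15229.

14976

Factor: 15229 = 97 · 157.
φ(15229) = (97−1) · (157−1) = 96 · 156 = 14976.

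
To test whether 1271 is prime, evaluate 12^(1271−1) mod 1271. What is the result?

12^1 ≡ 12 (mod 1271)
12^2 ≡ 12^2 = 144 ≡ 144 (mod 1271)
12^4 ≡ 144^2 = 20736 ≡ 400 (mod 1271)
12^8 ≡ 400^2 = 160000 ≡ 1125 (mod 1271)
12^16 ≡ 1125^2 = 1265625 ≡ 980 (mod 1271)
12^32 ≡ 980^2 = 960400 ≡ 795 (mod 1271)
12^64 ≡ 795^2 = 632025 ≡ 338 (mod 1271)
12^128 ≡ 338^2 = 114244 ≡ 1125 (mod 1271)
12^256 ≡ 1125^2 = 1265625 ≡ 980 (mod 1271)
12^512 ≡ 980^2 = 960400 ≡ 795 (mod 1271)
12^1024 ≡ 795^2 = 632025 ≡ 338 (mod 1271)
1270 = 1024 + 128 + 64 + 32 + 16 + 4 + 2 in binary powers of 2.
So 12^1270 ≡ 338 · 1125 · 338 · 795 · 980 · 400 · 144 ≡ 893 (mod 1271).
Since 893 ≠ 1, base 12 is a Fermat witness: 1271 is composite.

893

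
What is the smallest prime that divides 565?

565 is odd.
Digit sum 16, not divisible by 3.
Ends in 5: divisible by 5.

5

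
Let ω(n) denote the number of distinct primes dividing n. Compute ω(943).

2

943 = 23 · 41
943 = 23 · 41, which has 2 distinct prime factors.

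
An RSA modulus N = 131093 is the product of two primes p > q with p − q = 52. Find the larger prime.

Since p = q + 52, we have 131093 = q(q + 52), so q² + 52q − 131093 = 0.
Discriminant: 52² + 4·131093 = 2704 + 524372 = 527076; √527076 = 726.
q = (−52 + 726)/2 = 337, and p = q + 52 = 389.
Check: 337 · 389 = 131093.

389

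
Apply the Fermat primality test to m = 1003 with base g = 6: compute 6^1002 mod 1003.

134

6^1 ≡ 6 (mod 1003)
6^2 ≡ 6^2 = 36 ≡ 36 (mod 1003)
6^4 ≡ 36^2 = 1296 ≡ 293 (mod 1003)
6^8 ≡ 293^2 = 85849 ≡ 594 (mod 1003)
6^16 ≡ 594^2 = 352836 ≡ 783 (mod 1003)
6^32 ≡ 783^2 = 613089 ≡ 256 (mod 1003)
6^64 ≡ 256^2 = 65536 ≡ 341 (mod 1003)
6^128 ≡ 341^2 = 116281 ≡ 936 (mod 1003)
6^256 ≡ 936^2 = 876096 ≡ 477 (mod 1003)
6^512 ≡ 477^2 = 227529 ≡ 851 (mod 1003)
1002 = 512 + 256 + 128 + 64 + 32 + 8 + 2 in binary powers of 2.
So 6^1002 ≡ 851 · 477 · 936 · 341 · 256 · 594 · 36 ≡ 134 (mod 1003).
Since 134 ≠ 1, base 6 is a Fermat witness: 1003 is composite.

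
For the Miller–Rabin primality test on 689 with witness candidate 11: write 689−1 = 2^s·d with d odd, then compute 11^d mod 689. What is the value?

689 − 1 = 688 = 2^4 · 43, so d = 43.
11^1 ≡ 11 (mod 689)
11^2 ≡ 11^2 = 121 ≡ 121 (mod 689)
11^4 ≡ 121^2 = 14641 ≡ 172 (mod 689)
11^8 ≡ 172^2 = 29584 ≡ 646 (mod 689)
11^16 ≡ 646^2 = 417316 ≡ 471 (mod 689)
11^32 ≡ 471^2 = 221841 ≡ 672 (mod 689)
43 = 32 + 8 + 2 + 1 in binary powers of 2.
So 11^43 ≡ 672 · 646 · 121 · 11 ≡ 93 (mod 689).
Squaring chain: 93 → 381 → 471 → 672; never reaches −1, so base 11 is a Miller–Rabin witness that 689 is composite.

93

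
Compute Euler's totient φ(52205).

40768

Factor: 52205 = 5 · 53 · 197.
φ(52205) = (5−1) · (53−1) · (197−1) = 4 · 52 · 196 = 40768.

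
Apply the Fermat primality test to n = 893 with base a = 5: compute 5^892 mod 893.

613

5^1 ≡ 5 (mod 893)
5^2 ≡ 5^2 = 25 ≡ 25 (mod 893)
5^4 ≡ 25^2 = 625 ≡ 625 (mod 893)
5^8 ≡ 625^2 = 390625 ≡ 384 (mod 893)
5^16 ≡ 384^2 = 147456 ≡ 111 (mod 893)
5^32 ≡ 111^2 = 12321 ≡ 712 (mod 893)
5^64 ≡ 712^2 = 506944 ≡ 613 (mod 893)
5^128 ≡ 613^2 = 375769 ≡ 709 (mod 893)
5^256 ≡ 709^2 = 502681 ≡ 815 (mod 893)
5^512 ≡ 815^2 = 664225 ≡ 726 (mod 893)
892 = 512 + 256 + 64 + 32 + 16 + 8 + 4 in binary powers of 2.
So 5^892 ≡ 726 · 815 · 613 · 712 · 111 · 384 · 625 ≡ 613 (mod 893).
Since 613 ≠ 1, base 5 is a Fermat witness: 893 is composite.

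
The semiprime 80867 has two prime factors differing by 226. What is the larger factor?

419

Since p = q + 226, we have 80867 = q(q + 226), so q² + 226q − 80867 = 0.
Discriminant: 226² + 4·80867 = 51076 + 323468 = 374544; √374544 = 612.
q = (−226 + 612)/2 = 193, and p = q + 226 = 419.
Check: 193 · 419 = 80867.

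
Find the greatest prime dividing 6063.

47

6063 = 3 · 2021
2021 = 43 · 47
47 is prime.
So 6063 = 3 · 43 · 47; the largest prime factor is 47.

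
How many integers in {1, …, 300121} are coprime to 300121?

283920

Factor: 300121 = 29 · 79 · 131.
φ(300121) = (29−1) · (79−1) · (131−1) = 28 · 78 · 130 = 283920.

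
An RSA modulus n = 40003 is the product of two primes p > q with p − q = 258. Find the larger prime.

367

Since p = q + 258, we have 40003 = q(q + 258), so q² + 258q − 40003 = 0.
Discriminant: 258² + 4·40003 = 66564 + 160012 = 226576; √226576 = 476.
q = (−258 + 476)/2 = 109, and p = q + 258 = 367.
Check: 109 · 367 = 40003.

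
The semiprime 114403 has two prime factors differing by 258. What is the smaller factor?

233

Since p = q + 258, we have 114403 = q(q + 258), so q² + 258q − 114403 = 0.
Discriminant: 258² + 4·114403 = 66564 + 457612 = 524176; √524176 = 724.
q = (−258 + 724)/2 = 233, and p = q + 258 = 491.
Check: 233 · 491 = 114403.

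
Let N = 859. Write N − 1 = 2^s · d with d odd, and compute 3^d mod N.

859 − 1 = 858 = 2^1 · 429, so d = 429.
3^1 ≡ 3 (mod 859)
3^2 ≡ 3^2 = 9 ≡ 9 (mod 859)
3^4 ≡ 9^2 = 81 ≡ 81 (mod 859)
3^8 ≡ 81^2 = 6561 ≡ 548 (mod 859)
3^16 ≡ 548^2 = 300304 ≡ 513 (mod 859)
3^32 ≡ 513^2 = 263169 ≡ 315 (mod 859)
3^64 ≡ 315^2 = 99225 ≡ 440 (mod 859)
3^128 ≡ 440^2 = 193600 ≡ 325 (mod 859)
3^256 ≡ 325^2 = 105625 ≡ 827 (mod 859)
429 = 256 + 128 + 32 + 8 + 4 + 1 in binary powers of 2.
So 3^429 ≡ 827 · 325 · 315 · 548 · 81 · 3 ≡ 858 (mod 859).
Since 3^d ≡ 858 (mod 859), base 3 does not prove 859 composite.

858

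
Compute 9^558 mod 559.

274

9^1 ≡ 9 (mod 559)
9^2 ≡ 9^2 = 81 ≡ 81 (mod 559)
9^4 ≡ 81^2 = 6561 ≡ 412 (mod 559)
9^8 ≡ 412^2 = 169744 ≡ 367 (mod 559)
9^16 ≡ 367^2 = 134689 ≡ 529 (mod 559)
9^32 ≡ 529^2 = 279841 ≡ 341 (mod 559)
9^64 ≡ 341^2 = 116281 ≡ 9 (mod 559)
9^128 ≡ 9^2 = 81 ≡ 81 (mod 559)
9^256 ≡ 81^2 = 6561 ≡ 412 (mod 559)
9^512 ≡ 412^2 = 169744 ≡ 367 (mod 559)
558 = 512 + 32 + 8 + 4 + 2 in binary powers of 2.
So 9^558 ≡ 367 · 341 · 367 · 412 · 81 ≡ 274 (mod 559).
Since 274 ≠ 1, base 9 is a Fermat witness: 559 is composite.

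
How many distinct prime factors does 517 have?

517 = 11 · 47
517 = 11 · 47, which has 2 distinct prime factors.

2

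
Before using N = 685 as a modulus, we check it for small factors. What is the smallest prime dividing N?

685 is odd.
Digit sum 19, not divisible by 3.
Ends in 5: divisible by 5.

5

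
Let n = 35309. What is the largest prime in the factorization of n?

67

35309 = 17 · 2077
2077 = 31 · 67
67 is prime.
So 35309 = 17 · 31 · 67; the largest prime factor is 67.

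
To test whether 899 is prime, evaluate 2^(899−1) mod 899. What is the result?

845

2^1 ≡ 2 (mod 899)
2^2 ≡ 2^2 = 4 ≡ 4 (mod 899)
2^4 ≡ 4^2 = 16 ≡ 16 (mod 899)
2^8 ≡ 16^2 = 256 ≡ 256 (mod 899)
2^16 ≡ 256^2 = 65536 ≡ 808 (mod 899)
2^32 ≡ 808^2 = 652864 ≡ 190 (mod 899)
2^64 ≡ 190^2 = 36100 ≡ 140 (mod 899)
2^128 ≡ 140^2 = 19600 ≡ 721 (mod 899)
2^256 ≡ 721^2 = 519841 ≡ 219 (mod 899)
2^512 ≡ 219^2 = 47961 ≡ 314 (mod 899)
898 = 512 + 256 + 128 + 2 in binary powers of 2.
So 2^898 ≡ 314 · 219 · 721 · 4 ≡ 845 (mod 899).
Since 845 ≠ 1, base 2 is a Fermat witness: 899 is composite.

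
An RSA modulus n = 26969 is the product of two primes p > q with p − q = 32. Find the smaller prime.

Since p = q + 32, we have 26969 = q(q + 32), so q² + 32q − 26969 = 0.
Discriminant: 32² + 4·26969 = 1024 + 107876 = 108900; √108900 = 330.
q = (−32 + 330)/2 = 149, and p = q + 32 = 181.
Check: 149 · 181 = 26969.

149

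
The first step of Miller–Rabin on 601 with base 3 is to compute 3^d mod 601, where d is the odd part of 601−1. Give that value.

601 − 1 = 600 = 2^3 · 75, so d = 75.
3^1 ≡ 3 (mod 601)
3^2 ≡ 3^2 = 9 ≡ 9 (mod 601)
3^4 ≡ 9^2 = 81 ≡ 81 (mod 601)
3^8 ≡ 81^2 = 6561 ≡ 551 (mod 601)
3^16 ≡ 551^2 = 303601 ≡ 96 (mod 601)
3^32 ≡ 96^2 = 9216 ≡ 201 (mod 601)
3^64 ≡ 201^2 = 40401 ≡ 134 (mod 601)
75 = 64 + 8 + 2 + 1 in binary powers of 2.
So 3^75 ≡ 134 · 551 · 9 · 3 ≡ 1 (mod 601).
Since 3^d ≡ 1 (mod 601), base 3 does not prove 601 composite.

1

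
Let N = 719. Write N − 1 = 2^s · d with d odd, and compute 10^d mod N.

719 − 1 = 718 = 2^1 · 359, so d = 359.
10^1 ≡ 10 (mod 719)
10^2 ≡ 10^2 = 100 ≡ 100 (mod 719)
10^4 ≡ 100^2 = 10000 ≡ 653 (mod 719)
10^8 ≡ 653^2 = 426409 ≡ 42 (mod 719)
10^16 ≡ 42^2 = 1764 ≡ 326 (mod 719)
10^32 ≡ 326^2 = 106276 ≡ 583 (mod 719)
10^64 ≡ 583^2 = 339889 ≡ 521 (mod 719)
10^128 ≡ 521^2 = 271441 ≡ 378 (mod 719)
10^256 ≡ 378^2 = 142884 ≡ 522 (mod 719)
359 = 256 + 64 + 32 + 4 + 2 + 1 in binary powers of 2.
So 10^359 ≡ 522 · 521 · 583 · 653 · 100 · 10 ≡ 1 (mod 719).
Since 10^d ≡ 1 (mod 719), base 10 does not prove 719 composite.

1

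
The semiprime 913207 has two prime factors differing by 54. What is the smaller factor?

929

Since p = q + 54, we have 913207 = q(q + 54), so q² + 54q − 913207 = 0.
Discriminant: 54² + 4·913207 = 2916 + 3652828 = 3655744; √3655744 = 1912.
q = (−54 + 1912)/2 = 929, and p = q + 54 = 983.
Check: 929 · 983 = 913207.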